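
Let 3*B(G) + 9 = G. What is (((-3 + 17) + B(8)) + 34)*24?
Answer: 1144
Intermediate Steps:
B(G) = -3 + G/3
(((-3 + 17) + B(8)) + 34)*24 = (((-3 + 17) + (-3 + (1/3)*8)) + 34)*24 = ((14 + (-3 + 8/3)) + 34)*24 = ((14 - 1/3) + 34)*24 = (41/3 + 34)*24 = (143/3)*24 = 1144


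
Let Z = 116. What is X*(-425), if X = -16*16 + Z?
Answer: 59500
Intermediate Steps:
X = -140 (X = -16*16 + 116 = -256 + 116 = -140)
X*(-425) = -140*(-425) = 59500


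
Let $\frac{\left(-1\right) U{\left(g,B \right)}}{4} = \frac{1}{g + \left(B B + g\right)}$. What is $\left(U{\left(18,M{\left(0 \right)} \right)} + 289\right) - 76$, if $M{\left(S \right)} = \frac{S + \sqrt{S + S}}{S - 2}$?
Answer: $\frac{1916}{9} \approx 212.89$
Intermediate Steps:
$M{\left(S \right)} = \frac{S + \sqrt{2} \sqrt{S}}{-2 + S}$ ($M{\left(S \right)} = \frac{S + \sqrt{2 S}}{-2 + S} = \frac{S + \sqrt{2} \sqrt{S}}{-2 + S}$)
$U{\left(g,B \right)} = - \frac{4}{B^{2} + 2 g}$ ($U{\left(g,B \right)} = - \frac{4}{g + \left(B B + g\right)} = - \frac{4}{g + \left(B^{2} + g\right)} = - \frac{4}{g + \left(g + B^{2}\right)} = - \frac{4}{B^{2} + 2 g}$)
$\left(U{\left(18,M{\left(0 \right)} \right)} + 289\right) - 76 = \left(- \frac{4}{\left(\frac{0 + \sqrt{2} \sqrt{0}}{-2 + 0}\right)^{2} + 2 \cdot 18} + 289\right) - 76 = \left(- \frac{4}{\left(\frac{0 + \sqrt{2} \cdot 0}{-2}\right)^{2} + 36} + 289\right) - 76 = \left(- \frac{4}{\left(- \frac{0 + 0}{2}\right)^{2} + 36} + 289\right) - 76 = \left(- \frac{4}{\left(\left(- \frac{1}{2}\right) 0\right)^{2} + 36} + 289\right) - 76 = \left(- \frac{4}{0^{2} + 36} + 289\right) - 76 = \left(- \frac{4}{0 + 36} + 289\right) - 76 = \left(- \frac{4}{36} + 289\right) - 76 = \left(\left(-4\right) \frac{1}{36} + 289\right) - 76 = \left(- \frac{1}{9} + 289\right) - 76 = \frac{2600}{9} - 76 = \frac{1916}{9}$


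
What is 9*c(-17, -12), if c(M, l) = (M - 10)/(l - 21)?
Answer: 81/11 ≈ 7.3636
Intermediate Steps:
c(M, l) = (-10 + M)/(-21 + l)
9*c(-17, -12) = 9*((-10 - 17)/(-21 - 12)) = 9*(-27/(-33)) = 9*(-1/33*(-27)) = 9*(9/11) = 81/11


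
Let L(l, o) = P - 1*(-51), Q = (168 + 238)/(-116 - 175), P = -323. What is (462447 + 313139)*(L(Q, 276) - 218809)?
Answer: -169916156466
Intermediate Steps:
Q = -406/291 (Q = 406/(-291) = 406*(-1/291) = -406/291 ≈ -1.3952)
L(l, o) = -272 (L(l, o) = -323 - 1*(-51) = -323 + 51 = -272)
(462447 + 313139)*(L(Q, 276) - 218809) = (462447 + 313139)*(-272 - 218809) = 775586*(-219081) = -169916156466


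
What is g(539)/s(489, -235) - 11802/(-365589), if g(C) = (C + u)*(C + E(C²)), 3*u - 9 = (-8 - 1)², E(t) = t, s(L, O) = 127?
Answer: 2883159225634/2210943 ≈ 1.3040e+6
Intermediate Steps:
u = 30 (u = 3 + (-8 - 1)²/3 = 3 + (⅓)*(-9)² = 3 + (⅓)*81 = 3 + 27 = 30)
g(C) = (30 + C)*(C + C²) (g(C) = (C + 30)*(C + C²) = (30 + C)*(C + C²))
g(539)/s(489, -235) - 11802/(-365589) = (539*(30 + 539² + 31*539))/127 - 11802/(-365589) = (539*(30 + 290521 + 16709))*(1/127) - 11802*(-1/365589) = (539*307260)*(1/127) + 562/17409 = 165613140*(1/127) + 562/17409 = 165613140/127 + 562/17409 = 2883159225634/2210943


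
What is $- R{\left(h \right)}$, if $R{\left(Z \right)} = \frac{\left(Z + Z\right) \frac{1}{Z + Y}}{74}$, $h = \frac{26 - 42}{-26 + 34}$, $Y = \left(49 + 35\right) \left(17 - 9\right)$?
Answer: $\frac{1}{12395} \approx 8.0678 \cdot 10^{-5}$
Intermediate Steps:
$Y = 672$ ($Y = 84 \cdot 8 = 672$)
$h = -2$ ($h = - \frac{16}{8} = \left(-16\right) \frac{1}{8} = -2$)
$R{\left(Z \right)} = \frac{Z}{37 \left(672 + Z\right)}$ ($R{\left(Z \right)} = \frac{\left(Z + Z\right) \frac{1}{Z + 672}}{74} = \frac{2 Z}{672 + Z} \frac{1}{74} = \frac{Z}{37 \left(672 + Z\right)}$)
$- R{\left(h \right)} = - \frac{-2}{37 \left(672 - 2\right)} = - \frac{-2}{37 \cdot 670} = \left(-1\right) \left(- \frac{1}{12395}\right) = \frac{1}{12395}$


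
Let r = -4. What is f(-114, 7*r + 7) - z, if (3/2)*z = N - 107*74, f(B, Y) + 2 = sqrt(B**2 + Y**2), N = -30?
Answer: 15890/3 + 3*sqrt(1493) ≈ 5412.6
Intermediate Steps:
f(B, Y) = -2 + sqrt(B**2 + Y**2)
z = -15896/3 (z = 2*(-30 - 107*74)/3 = 2*(-30 - 7918)/3 = (2/3)*(-7948) = -15896/3 ≈ -5298.7)
f(-114, 7*r + 7) - z = (-2 + sqrt((-114)**2 + (7*(-4) + 7)**2)) - 1*(-15896/3) = (-2 + sqrt(12996 + (-28 + 7)**2)) + 15896/3 = (-2 + sqrt(12996 + (-21)**2)) + 15896/3 = (-2 + sqrt(12996 + 441)) + 15896/3 = (-2 + sqrt(13437)) + 15896/3 = (-2 + 3*sqrt(1493)) + 15896/3 = 15890/3 + 3*sqrt(1493)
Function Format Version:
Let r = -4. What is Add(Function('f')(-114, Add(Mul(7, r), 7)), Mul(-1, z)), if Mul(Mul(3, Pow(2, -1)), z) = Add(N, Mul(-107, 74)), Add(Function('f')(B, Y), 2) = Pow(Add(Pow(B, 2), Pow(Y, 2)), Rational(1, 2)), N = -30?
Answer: Add(Rational(15890, 3), Mul(3, Pow(1493, Rational(1, 2)))) ≈ 5412.6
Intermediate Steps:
Function('f')(B, Y) = Add(-2, Pow(Add(Pow(B, 2), Pow(Y, 2)), Rational(1, 2)))
z = Rational(-15896, 3) (z = Mul(Rational(2, 3), Add(-30, Mul(-107, 74))) = Mul(Rational(2, 3), Add(-30, -7918)) = Mul(Rational(2, 3), -7948) = Rational(-15896, 3) ≈ -5298.7)
Add(Function('f')(-114, Add(Mul(7, r), 7)), Mul(-1, z)) = Add(Add(-2, Pow(Add(Pow(-114, 2), Pow(Add(Mul(7, -4), 7), 2)), Rational(1, 2))), Mul(-1, Rational(-15896, 3))) = Add(Add(-2, Pow(Add(12996, Pow(Add(-28, 7), 2)), Rational(1, 2))), Rational(15896, 3)) = Add(Add(-2, Pow(Add(12996, Pow(-21, 2)), Rational(1, 2))), Rational(15896, 3)) = Add(Add(-2, Pow(Add(12996, 441), Rational(1, 2))), Rational(15896, 3)) = Add(Add(-2, Pow(13437, Rational(1, 2))), Rational(15896, 3)) = Add(Add(-2, Mul(3, Pow(1493, Rational(1, 2)))), Rational(15896, 3)) = Add(Rational(15890, 3), Mul(3, Pow(1493, Rational(1, 2))))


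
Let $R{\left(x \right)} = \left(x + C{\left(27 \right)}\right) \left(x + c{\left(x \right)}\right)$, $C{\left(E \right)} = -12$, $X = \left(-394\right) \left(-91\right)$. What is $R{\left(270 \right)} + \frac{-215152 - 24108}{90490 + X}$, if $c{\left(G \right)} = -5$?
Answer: $\frac{2159475005}{31586} \approx 68368.0$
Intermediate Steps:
$X = 35854$
$R{\left(x \right)} = \left(-12 + x\right) \left(-5 + x\right)$ ($R{\left(x \right)} = \left(x - 12\right) \left(x - 5\right) = \left(-12 + x\right) \left(-5 + x\right)$)
$R{\left(270 \right)} + \frac{-215152 - 24108}{90490 + X} = \left(60 + 270^{2} - 4590\right) + \frac{-215152 - 24108}{90490 + 35854} = \left(60 + 72900 - 4590\right) - \frac{239260}{126344} = 68370 - \frac{59815}{31586} = \frac{2159475005}{31586}$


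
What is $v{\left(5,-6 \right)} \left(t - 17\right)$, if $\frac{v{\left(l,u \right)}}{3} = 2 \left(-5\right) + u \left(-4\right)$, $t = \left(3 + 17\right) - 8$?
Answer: $-210$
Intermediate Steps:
$t = 12$ ($t = 20 - 8 = 12$)
$v{\left(l,u \right)} = -30 - 12 u$ ($v{\left(l,u \right)} = 3 \left(2 \left(-5\right) + u \left(-4\right)\right) = 3 \left(-10 - 4 u\right) = -30 - 12 u$)
$v{\left(5,-6 \right)} \left(t - 17\right) = \left(-30 - -72\right) \left(12 - 17\right) = \left(-30 + 72\right) \left(-5\right) = 42 \left(-5\right) = -210$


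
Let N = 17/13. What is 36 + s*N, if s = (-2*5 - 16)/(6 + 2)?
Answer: 127/4 ≈ 31.750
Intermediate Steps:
N = 17/13 (N = 17*(1/13) = 17/13 ≈ 1.3077)
s = -13/4 (s = (-10 - 16)/8 = -26*1/8 = -13/4 ≈ -3.2500)
36 + s*N = 36 - 13/4*17/13 = 36 - 17/4 = 127/4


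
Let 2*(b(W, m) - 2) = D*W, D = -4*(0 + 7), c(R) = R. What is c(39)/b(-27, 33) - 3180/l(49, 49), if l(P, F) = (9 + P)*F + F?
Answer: -1095651/1098580 ≈ -0.99733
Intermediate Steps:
l(P, F) = F + F*(9 + P) (l(P, F) = F*(9 + P) + F = F + F*(9 + P))
D = -28 (D = -4*7 = -28)
b(W, m) = 2 - 14*W (b(W, m) = 2 + (-28*W)/2 = 2 - 14*W)
c(39)/b(-27, 33) - 3180/l(49, 49) = 39/(2 - 14*(-27)) - 3180*1/(49*(10 + 49)) = 39/(2 + 378) - 3180/(49*59) = 39/380 - 3180/2891 = -1095651/1098580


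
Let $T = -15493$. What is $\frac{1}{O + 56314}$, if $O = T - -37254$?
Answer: $\frac{1}{78075} \approx 1.2808 \cdot 10^{-5}$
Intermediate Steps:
$O = 21761$ ($O = -15493 - -37254 = -15493 + 37254 = 21761$)
$\frac{1}{O + 56314} = \frac{1}{21761 + 56314} = \frac{1}{78075}$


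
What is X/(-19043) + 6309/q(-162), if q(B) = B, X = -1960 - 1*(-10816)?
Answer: -13508551/342774 ≈ -39.409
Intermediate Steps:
X = 8856 (X = -1960 + 10816 = 8856)
X/(-19043) + 6309/q(-162) = 8856/(-19043) + 6309/(-162) = 8856*(-1/19043) + 6309*(-1/162) = -8856/19043 - 701/18 = -13508551/342774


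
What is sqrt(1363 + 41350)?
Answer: 11*sqrt(353) ≈ 206.67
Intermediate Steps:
sqrt(1363 + 41350) = sqrt(42713) = 11*sqrt(353)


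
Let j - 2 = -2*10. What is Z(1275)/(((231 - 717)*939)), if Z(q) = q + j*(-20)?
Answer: -545/152118 ≈ -0.0035827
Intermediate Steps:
j = -18 (j = 2 - 2*10 = 2 - 20 = -18)
Z(q) = 360 + q (Z(q) = q - 18*(-20) = q + 360 = 360 + q)
Z(1275)/(((231 - 717)*939)) = (360 + 1275)/(((231 - 717)*939)) = 1635/((-486*939)) = 1635/(-456354) = 1635*(-1/456354) = -545/152118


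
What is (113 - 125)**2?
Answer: 144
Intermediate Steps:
(113 - 125)**2 = (-12)**2 = 144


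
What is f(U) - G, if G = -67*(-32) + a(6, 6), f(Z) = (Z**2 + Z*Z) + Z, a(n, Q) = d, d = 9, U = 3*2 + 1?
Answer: -2048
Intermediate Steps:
U = 7 (U = 6 + 1 = 7)
a(n, Q) = 9
f(Z) = Z + 2*Z**2 (f(Z) = (Z**2 + Z**2) + Z = 2*Z**2 + Z = Z + 2*Z**2)
G = 2153 (G = -67*(-32) + 9 = 2144 + 9 = 2153)
f(U) - G = 7*(1 + 2*7) - 1*2153 = 7*(1 + 14) - 2153 = 7*15 - 2153 = 105 - 2153 = -2048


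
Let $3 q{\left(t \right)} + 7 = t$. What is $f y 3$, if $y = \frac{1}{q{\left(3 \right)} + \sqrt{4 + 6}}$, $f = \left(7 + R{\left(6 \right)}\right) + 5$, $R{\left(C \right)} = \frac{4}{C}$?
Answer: $\frac{228}{37} + \frac{171 \sqrt{10}}{37} \approx 20.777$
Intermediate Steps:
$q{\left(t \right)} = - \frac{7}{3} + \frac{t}{3}$
$f = \frac{38}{3}$ ($f = \left(7 + \frac{4}{6}\right) + 5 = \left(7 + 4 \cdot \frac{1}{6}\right) + 5 = \left(7 + \frac{2}{3}\right) + 5 = \frac{23}{3} + 5 = \frac{38}{3} \approx 12.667$)
$y = \frac{1}{- \frac{4}{3} + \sqrt{10}}$ ($y = \frac{1}{\left(- \frac{7}{3} + \frac{1}{3} \cdot 3\right) + \sqrt{4 + 6}} = \frac{1}{\left(- \frac{7}{3} + 1\right) + \sqrt{10}} = \frac{1}{- \frac{4}{3} + \sqrt{10}} \approx 0.54676$)
$f y 3 = \frac{38 \left(\frac{6}{37} + \frac{9 \sqrt{10}}{74}\right)}{3} \cdot 3 = \left(\frac{76}{37} + \frac{57 \sqrt{10}}{37}\right) 3 = \frac{228}{37} + \frac{171 \sqrt{10}}{37}$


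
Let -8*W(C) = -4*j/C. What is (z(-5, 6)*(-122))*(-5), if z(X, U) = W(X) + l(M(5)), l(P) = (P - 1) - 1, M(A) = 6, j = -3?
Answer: 2623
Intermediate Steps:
l(P) = -2 + P (l(P) = (-1 + P) - 1 = -2 + P)
W(C) = -3/(2*C) (W(C) = -(-1)*(-3/C)/2 = -3/(2*C))
z(X, U) = 4 - 3/(2*X) (z(X, U) = -3/(2*X) + (-2 + 6) = -3/(2*X) + 4 = 4 - 3/(2*X))
(z(-5, 6)*(-122))*(-5) = ((4 - 3/2/(-5))*(-122))*(-5) = ((4 - 3/2*(-⅕))*(-122))*(-5) = ((4 + 3/10)*(-122))*(-5) = ((43/10)*(-122))*(-5) = -2623/5*(-5) = 2623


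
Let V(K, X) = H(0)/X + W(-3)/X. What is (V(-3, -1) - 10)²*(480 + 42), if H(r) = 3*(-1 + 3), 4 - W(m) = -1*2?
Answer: 252648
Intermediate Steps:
W(m) = 6 (W(m) = 4 - (-1)*2 = 4 - 1*(-2) = 4 + 2 = 6)
H(r) = 6 (H(r) = 3*2 = 6)
V(K, X) = 12/X (V(K, X) = 6/X + 6/X = 12/X)
(V(-3, -1) - 10)²*(480 + 42) = (12/(-1) - 10)²*(480 + 42) = (12*(-1) - 10)²*522 = (-12 - 10)²*522 = (-22)²*522 = 484*522 = 252648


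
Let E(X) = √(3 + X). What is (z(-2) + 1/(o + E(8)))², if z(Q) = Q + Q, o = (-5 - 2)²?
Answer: 22614783/1428025 + 9511*√11/2856050 ≈ 15.847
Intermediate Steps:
o = 49 (o = (-7)² = 49)
z(Q) = 2*Q
(z(-2) + 1/(o + E(8)))² = (2*(-2) + 1/(49 + √(3 + 8)))² = (-4 + 1/(49 + √11))²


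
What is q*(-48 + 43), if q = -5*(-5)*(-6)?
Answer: 750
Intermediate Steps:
q = -150 (q = 25*(-6) = -150)
q*(-48 + 43) = -150*(-48 + 43) = -150*(-5) = 750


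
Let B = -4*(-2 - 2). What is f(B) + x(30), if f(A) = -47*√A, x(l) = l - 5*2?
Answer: -168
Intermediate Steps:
x(l) = -10 + l (x(l) = l - 10 = -10 + l)
B = 16 (B = -4*(-4) = 16)
f(B) + x(30) = -47*√16 + (-10 + 30) = -47*4 + 20 = -188 + 20 = -168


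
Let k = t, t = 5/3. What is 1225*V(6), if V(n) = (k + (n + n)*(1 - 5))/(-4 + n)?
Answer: -170275/6 ≈ -28379.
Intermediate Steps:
t = 5/3 (t = 5*(⅓) = 5/3 ≈ 1.6667)
k = 5/3 ≈ 1.6667
V(n) = (5/3 - 8*n)/(-4 + n) (V(n) = (5/3 + (n + n)*(1 - 5))/(-4 + n) = (5/3 + (2*n)*(-4))/(-4 + n) = (5/3 - 8*n)/(-4 + n))
1225*V(6) = 1225*((5 - 24*6)/(3*(-4 + 6))) = 1225*((⅓)*(5 - 144)/2) = 1225*((⅓)*(½)*(-139)) = 1225*(-139/6) = -170275/6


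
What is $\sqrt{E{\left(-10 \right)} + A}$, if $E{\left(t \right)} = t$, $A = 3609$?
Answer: $\sqrt{3599} \approx 59.992$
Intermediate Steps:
$\sqrt{E{\left(-10 \right)} + A} = \sqrt{-10 + 3609} = \sqrt{3599}$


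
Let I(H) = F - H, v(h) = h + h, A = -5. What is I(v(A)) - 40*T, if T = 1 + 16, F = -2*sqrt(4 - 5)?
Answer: -670 - 2*I ≈ -670.0 - 2.0*I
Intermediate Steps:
v(h) = 2*h
F = -2*I ≈ -2.0*I
I(H) = -H - 2*I (I(H) = -2*I - H = -H - 2*I)
T = 17
I(v(A)) - 40*T = (-2*(-5) - 2*I) - 40*17 = (-1*(-10) - 2*I) - 680 = (10 - 2*I) - 680 = -670 - 2*I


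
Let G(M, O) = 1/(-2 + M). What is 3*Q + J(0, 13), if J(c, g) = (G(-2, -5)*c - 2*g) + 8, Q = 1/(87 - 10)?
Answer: -1383/77 ≈ -17.961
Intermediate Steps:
Q = 1/77 ≈ 0.012987
J(c, g) = 8 - 2*g - c/4 (J(c, g) = (c/(-2 - 2) - 2*g) + 8 = (c/(-4) - 2*g) + 8 = (-c/4 - 2*g) + 8 = (-2*g - c/4) + 8 = 8 - 2*g - c/4)
3*Q + J(0, 13) = 3*(1/77) + (8 - 2*13 - ¼*0) = 3/77 + (8 - 26 + 0) = 3/77 - 18 = -1383/77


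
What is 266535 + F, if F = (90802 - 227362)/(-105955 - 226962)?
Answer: 88734169155/332917 ≈ 2.6654e+5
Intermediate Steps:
F = 136560/332917 (F = -136560/(-332917) = -136560*(-1/332917) = 136560/332917 ≈ 0.41019)
266535 + F = 266535 + 136560/332917 = 88734169155/332917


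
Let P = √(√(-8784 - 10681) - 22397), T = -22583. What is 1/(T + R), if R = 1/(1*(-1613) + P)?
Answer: -1/(22583 + 1/(1613 - √(-22397 + I*√19465))) ≈ -4.4281e-5 + 1.1189e-13*I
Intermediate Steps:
P = √(-22397 + I*√19465) (P = √(√(-19465) - 22397) = √(I*√19465 - 22397) = √(-22397 + I*√19465) ≈ 0.4661 + 149.66*I)
R = 1/(-1613 + √(-22397 + I*√19465)) (R = 1/(1*(-1613) + √(-22397 + I*√19465)) = 1/(-1613 + √(-22397 + I*√19465)) ≈ -0.00061485 - 5.7063e-5*I)
1/(T + R) = 1/(-22583 - 1/(1613 - √(-22397 + I*√19465)))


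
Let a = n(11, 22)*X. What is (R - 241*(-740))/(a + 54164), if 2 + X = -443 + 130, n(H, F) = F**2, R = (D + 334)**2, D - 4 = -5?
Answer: -289229/98296 ≈ -2.9424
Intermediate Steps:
D = -1 (D = 4 - 5 = -1)
R = 110889 (R = (-1 + 334)**2 = 333**2 = 110889)
X = -315 (X = -2 + (-443 + 130) = -2 - 313 = -315)
a = -152460 (a = 22**2*(-315) = 484*(-315) = -152460)
(R - 241*(-740))/(a + 54164) = (110889 - 241*(-740))/(-152460 + 54164) = (110889 + 178340)/(-98296) = 289229*(-1/98296) = -289229/98296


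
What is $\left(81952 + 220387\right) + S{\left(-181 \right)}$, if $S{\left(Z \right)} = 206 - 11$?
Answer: $302534$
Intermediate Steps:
$S{\left(Z \right)} = 195$
$\left(81952 + 220387\right) + S{\left(-181 \right)} = \left(81952 + 220387\right) + 195 = 302339 + 195 = 302534$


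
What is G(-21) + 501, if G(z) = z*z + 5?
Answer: 947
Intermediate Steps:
G(z) = 5 + z**2 (G(z) = z**2 + 5 = 5 + z**2)
G(-21) + 501 = (5 + (-21)**2) + 501 = (5 + 441) + 501 = 446 + 501 = 947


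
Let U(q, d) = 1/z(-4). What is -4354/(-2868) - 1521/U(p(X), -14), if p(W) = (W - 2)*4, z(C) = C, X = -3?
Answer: 8726633/1434 ≈ 6085.5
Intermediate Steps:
p(W) = -8 + 4*W (p(W) = (-2 + W)*4 = -8 + 4*W)
U(q, d) = -1/4 (U(q, d) = 1/(-4) = -1/4)
-4354/(-2868) - 1521/U(p(X), -14) = -4354/(-2868) - 1521/(-1/4) = -4354*(-1/2868) - 1521*(-4) = 2177/1434 + 6084 = 8726633/1434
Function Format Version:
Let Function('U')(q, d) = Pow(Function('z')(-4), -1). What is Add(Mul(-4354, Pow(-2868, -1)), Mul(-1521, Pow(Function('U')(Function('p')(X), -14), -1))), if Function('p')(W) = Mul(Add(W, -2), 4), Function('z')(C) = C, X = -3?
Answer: Rational(8726633, 1434) ≈ 6085.5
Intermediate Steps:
Function('p')(W) = Add(-8, Mul(4, W)) (Function('p')(W) = Mul(Add(-2, W), 4) = Add(-8, Mul(4, W)))
Function('U')(q, d) = Rational(-1, 4) (Function('U')(q, d) = Pow(-4, -1) = Rational(-1, 4))
Add(Mul(-4354, Pow(-2868, -1)), Mul(-1521, Pow(Function('U')(Function('p')(X), -14), -1))) = Add(Mul(-4354, Pow(-2868, -1)), Mul(-1521, Pow(Rational(-1, 4), -1))) = Add(Mul(-4354, Rational(-1, 2868)), Mul(-1521, -4)) = Add(Rational(2177, 1434), 6084) = Rational(8726633, 1434)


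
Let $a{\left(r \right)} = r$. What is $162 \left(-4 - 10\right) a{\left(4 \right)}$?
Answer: $-9072$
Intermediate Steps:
$162 \left(-4 - 10\right) a{\left(4 \right)} = 162 \left(-4 - 10\right) 4 = 162 \left(\left(-14\right) 4\right) = 162 \left(-56\right) = -9072$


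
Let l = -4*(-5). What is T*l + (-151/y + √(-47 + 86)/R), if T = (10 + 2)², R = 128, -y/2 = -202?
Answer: 1163369/404 + √39/128 ≈ 2879.7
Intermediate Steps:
y = 404 (y = -2*(-202) = 404)
l = 20
T = 144 (T = 12² = 144)
T*l + (-151/y + √(-47 + 86)/R) = 144*20 + (-151/404 + √(-47 + 86)/128) = 2880 + (-151*1/404 + √39*(1/128)) = 2880 + (-151/404 + √39/128) = 1163369/404 + √39/128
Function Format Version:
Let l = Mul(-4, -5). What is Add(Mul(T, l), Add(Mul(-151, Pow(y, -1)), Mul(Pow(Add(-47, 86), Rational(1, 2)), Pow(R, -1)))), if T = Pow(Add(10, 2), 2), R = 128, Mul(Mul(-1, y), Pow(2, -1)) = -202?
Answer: Add(Rational(1163369, 404), Mul(Rational(1, 128), Pow(39, Rational(1, 2)))) ≈ 2879.7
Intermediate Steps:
y = 404 (y = Mul(-2, -202) = 404)
l = 20
T = 144 (T = Pow(12, 2) = 144)
Add(Mul(T, l), Add(Mul(-151, Pow(y, -1)), Mul(Pow(Add(-47, 86), Rational(1, 2)), Pow(R, -1)))) = Add(Mul(144, 20), Add(Mul(-151, Pow(404, -1)), Mul(Pow(Add(-47, 86), Rational(1, 2)), Pow(128, -1)))) = Add(2880, Add(Mul(-151, Rational(1, 404)), Mul(Pow(39, Rational(1, 2)), Rational(1, 128)))) = Add(2880, Add(Rational(-151, 404), Mul(Rational(1, 128), Pow(39, Rational(1, 2))))) = Add(Rational(1163369, 404), Mul(Rational(1, 128), Pow(39, Rational(1, 2))))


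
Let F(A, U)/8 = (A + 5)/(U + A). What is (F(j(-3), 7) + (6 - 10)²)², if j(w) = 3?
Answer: 12544/25 ≈ 501.76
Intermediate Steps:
F(A, U) = 8*(5 + A)/(A + U) (F(A, U) = 8*((A + 5)/(U + A)) = 8*((5 + A)/(A + U)) = 8*(5 + A)/(A + U))
(F(j(-3), 7) + (6 - 10)²)² = (8*(5 + 3)/(3 + 7) + (6 - 10)²)² = (8*8/10 + (-4)²)² = (8*(⅒)*8 + 16)² = (32/5 + 16)² = (112/5)² = 12544/25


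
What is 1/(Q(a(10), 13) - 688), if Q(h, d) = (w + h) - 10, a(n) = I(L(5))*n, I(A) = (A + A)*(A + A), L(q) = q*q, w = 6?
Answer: 1/24308 ≈ 4.1139e-5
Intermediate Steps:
L(q) = q²
I(A) = 4*A² (I(A) = (2*A)*(2*A) = 4*A²)
a(n) = 2500*n (a(n) = (4*(5²)²)*n = (4*25²)*n = (4*625)*n = 2500*n)
Q(h, d) = -4 + h (Q(h, d) = (6 + h) - 10 = -4 + h)
1/(Q(a(10), 13) - 688) = 1/((-4 + 2500*10) - 688) = 1/((-4 + 25000) - 688) = 1/(24996 - 688) = 1/24308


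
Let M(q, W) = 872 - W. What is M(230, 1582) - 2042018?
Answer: -2042728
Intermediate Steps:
M(230, 1582) - 2042018 = (872 - 1*1582) - 2042018 = (872 - 1582) - 2042018 = -710 - 2042018 = -2042728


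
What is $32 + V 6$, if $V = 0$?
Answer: $32$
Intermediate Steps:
$32 + V 6 = 32 + 0 \cdot 6 = 32 + 0 = 32$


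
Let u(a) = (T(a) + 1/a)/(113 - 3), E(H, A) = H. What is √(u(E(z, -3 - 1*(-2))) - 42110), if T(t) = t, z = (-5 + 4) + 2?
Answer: I*√127382695/55 ≈ 205.21*I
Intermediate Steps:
z = 1 (z = -1 + 2 = 1)
u(a) = a/110 + 1/(110*a) (u(a) = (a + 1/a)/(113 - 3) = (a + 1/a)/110 = (a + 1/a)*(1/110) = a/110 + 1/(110*a))
√(u(E(z, -3 - 1*(-2))) - 42110) = √((1/110)*(1 + 1²)/1 - 42110) = √((1/110)*1*(1 + 1) - 42110) = √((1/110)*1*2 - 42110) = √(1/55 - 42110) = √(-2316049/55) = I*√127382695/55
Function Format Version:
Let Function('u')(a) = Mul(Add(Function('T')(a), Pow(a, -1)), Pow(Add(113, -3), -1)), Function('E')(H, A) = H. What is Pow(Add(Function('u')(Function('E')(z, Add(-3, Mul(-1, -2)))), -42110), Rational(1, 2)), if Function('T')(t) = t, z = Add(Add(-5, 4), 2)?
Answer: Mul(Rational(1, 55), I, Pow(127382695, Rational(1, 2))) ≈ Mul(205.21, I)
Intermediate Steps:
z = 1 (z = Add(-1, 2) = 1)
Function('u')(a) = Add(Mul(Rational(1, 110), a), Mul(Rational(1, 110), Pow(a, -1))) (Function('u')(a) = Mul(Add(a, Pow(a, -1)), Pow(Add(113, -3), -1)) = Mul(Add(a, Pow(a, -1)), Pow(110, -1)) = Mul(Add(a, Pow(a, -1)), Rational(1, 110)) = Add(Mul(Rational(1, 110), a), Mul(Rational(1, 110), Pow(a, -1))))
Pow(Add(Function('u')(Function('E')(z, Add(-3, Mul(-1, -2)))), -42110), Rational(1, 2)) = Pow(Add(Mul(Rational(1, 110), Pow(1, -1), Add(1, Pow(1, 2))), -42110), Rational(1, 2)) = Pow(Add(Mul(Rational(1, 110), 1, Add(1, 1)), -42110), Rational(1, 2)) = Pow(Add(Mul(Rational(1, 110), 1, 2), -42110), Rational(1, 2)) = Pow(Add(Rational(1, 55), -42110), Rational(1, 2)) = Pow(Rational(-2316049, 55), Rational(1, 2)) = Mul(Rational(1, 55), I, Pow(127382695, Rational(1, 2)))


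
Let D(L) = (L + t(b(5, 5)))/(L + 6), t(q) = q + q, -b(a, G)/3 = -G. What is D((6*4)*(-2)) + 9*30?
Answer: 1893/7 ≈ 270.43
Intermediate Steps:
b(a, G) = 3*G (b(a, G) = -(-3)*G = 3*G)
t(q) = 2*q
D(L) = (30 + L)/(6 + L) (D(L) = (L + 2*(3*5))/(L + 6) = (L + 2*15)/(6 + L) = (L + 30)/(6 + L) = (30 + L)/(6 + L))
D((6*4)*(-2)) + 9*30 = (30 + (6*4)*(-2))/(6 + (6*4)*(-2)) + 9*30 = (30 + 24*(-2))/(6 + 24*(-2)) + 270 = (30 - 48)/(6 - 48) + 270 = -18/(-42) + 270 = -1/42*(-18) + 270 = 3/7 + 270 = 1893/7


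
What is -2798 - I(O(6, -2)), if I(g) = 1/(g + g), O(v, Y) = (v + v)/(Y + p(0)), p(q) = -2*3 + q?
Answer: -8393/3 ≈ -2797.7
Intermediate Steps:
p(q) = -6 + q
O(v, Y) = 2*v/(-6 + Y) (O(v, Y) = (v + v)/(Y + (-6 + 0)) = (2*v)/(Y - 6) = (2*v)/(-6 + Y) = 2*v/(-6 + Y))
I(g) = 1/(2*g)
-2798 - I(O(6, -2)) = -2798 - 1/(2*(2*6/(-6 - 2))) = -2798 - 1/(2*(2*6/(-8))) = -2798 - 1/(2*(2*6*(-1/8))) = -2798 - 1/(2*(-3/2)) = -2798 - (-2)/(2*3) = -2798 - 1*(-1/3) = -2798 + 1/3 = -8393/3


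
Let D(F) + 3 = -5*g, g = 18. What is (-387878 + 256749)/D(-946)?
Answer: 131129/93 ≈ 1410.0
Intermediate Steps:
D(F) = -93 (D(F) = -3 - 5*18 = -3 - 90 = -93)
(-387878 + 256749)/D(-946) = (-387878 + 256749)/(-93) = -131129*(-1/93) = 131129/93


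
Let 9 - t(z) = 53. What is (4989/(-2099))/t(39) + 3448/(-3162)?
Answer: -151334135/146014836 ≈ -1.0364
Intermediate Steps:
t(z) = -44 (t(z) = 9 - 1*53 = 9 - 53 = -44)
(4989/(-2099))/t(39) + 3448/(-3162) = (4989/(-2099))/(-44) + 3448/(-3162) = (4989*(-1/2099))*(-1/44) + 3448*(-1/3162) = -4989/2099*(-1/44) - 1724/1581 = 4989/92356 - 1724/1581 = -151334135/146014836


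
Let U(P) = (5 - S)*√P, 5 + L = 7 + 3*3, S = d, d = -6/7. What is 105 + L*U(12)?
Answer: 105 + 902*√3/7 ≈ 328.19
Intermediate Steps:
d = -6/7 (d = -6*⅐ = -6/7 ≈ -0.85714)
S = -6/7 ≈ -0.85714
L = 11 (L = -5 + (7 + 3*3) = -5 + (7 + 9) = -5 + 16 = 11)
U(P) = 41*√P/7 (U(P) = (5 - 1*(-6/7))*√P = (5 + 6/7)*√P = 41*√P/7)
105 + L*U(12) = 105 + 11*(41*√12/7) = 105 + 11*(41*(2*√3)/7) = 105 + 11*(82*√3/7) = 105 + 902*√3/7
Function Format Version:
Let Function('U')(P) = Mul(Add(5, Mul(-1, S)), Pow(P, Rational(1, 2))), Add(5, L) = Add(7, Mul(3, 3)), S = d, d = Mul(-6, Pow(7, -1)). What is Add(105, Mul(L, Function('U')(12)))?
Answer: Add(105, Mul(Rational(902, 7), Pow(3, Rational(1, 2)))) ≈ 328.19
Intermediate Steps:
d = Rational(-6, 7) (d = Mul(-6, Rational(1, 7)) = Rational(-6, 7) ≈ -0.85714)
S = Rational(-6, 7) ≈ -0.85714
L = 11 (L = Add(-5, Add(7, Mul(3, 3))) = Add(-5, Add(7, 9)) = Add(-5, 16) = 11)
Function('U')(P) = Mul(Rational(41, 7), Pow(P, Rational(1, 2))) (Function('U')(P) = Mul(Add(5, Mul(-1, Rational(-6, 7))), Pow(P, Rational(1, 2))) = Mul(Add(5, Rational(6, 7)), Pow(P, Rational(1, 2))) = Mul(Rational(41, 7), Pow(P, Rational(1, 2))))
Add(105, Mul(L, Function('U')(12))) = Add(105, Mul(11, Mul(Rational(41, 7), Pow(12, Rational(1, 2))))) = Add(105, Mul(11, Mul(Rational(41, 7), Mul(2, Pow(3, Rational(1, 2)))))) = Add(105, Mul(11, Mul(Rational(82, 7), Pow(3, Rational(1, 2))))) = Add(105, Mul(Rational(902, 7), Pow(3, Rational(1, 2))))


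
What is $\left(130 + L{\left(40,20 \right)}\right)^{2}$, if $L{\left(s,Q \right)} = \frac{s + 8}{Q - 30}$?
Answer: $\frac{391876}{25} \approx 15675.0$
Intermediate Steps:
$L{\left(s,Q \right)} = \frac{8 + s}{-30 + Q}$
$\left(130 + L{\left(40,20 \right)}\right)^{2} = \left(130 + \frac{8 + 40}{-30 + 20}\right)^{2} = \left(130 + \frac{1}{-10} \cdot 48\right)^{2} = \left(130 - \frac{24}{5}\right)^{2} = \left(\frac{626}{5}\right)^{2} = \frac{391876}{25}$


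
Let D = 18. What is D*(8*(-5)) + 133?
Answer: -587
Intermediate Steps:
D*(8*(-5)) + 133 = 18*(8*(-5)) + 133 = 18*(-40) + 133 = -720 + 133 = -587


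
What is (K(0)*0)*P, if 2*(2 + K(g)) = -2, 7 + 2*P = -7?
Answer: 0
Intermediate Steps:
P = -7 (P = -7/2 + (½)*(-7) = -7/2 - 7/2 = -7)
K(g) = -3 (K(g) = -2 + (½)*(-2) = -2 - 1 = -3)
(K(0)*0)*P = -3*0*(-7) = 0*(-7) = 0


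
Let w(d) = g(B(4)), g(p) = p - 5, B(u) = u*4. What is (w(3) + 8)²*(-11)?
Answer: -3971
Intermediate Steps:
B(u) = 4*u
g(p) = -5 + p
w(d) = 11 (w(d) = -5 + 4*4 = -5 + 16 = 11)
(w(3) + 8)²*(-11) = (11 + 8)²*(-11) = 19²*(-11) = 361*(-11) = -3971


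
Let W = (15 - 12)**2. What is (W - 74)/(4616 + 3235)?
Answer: -65/7851 ≈ -0.0082792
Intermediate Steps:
W = 9 (W = 3**2 = 9)
(W - 74)/(4616 + 3235) = (9 - 74)/(4616 + 3235) = -65/7851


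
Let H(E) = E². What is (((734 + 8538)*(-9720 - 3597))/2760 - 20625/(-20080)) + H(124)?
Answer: -589556287/20080 ≈ -29360.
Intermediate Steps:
(((734 + 8538)*(-9720 - 3597))/2760 - 20625/(-20080)) + H(124) = (((734 + 8538)*(-9720 - 3597))/2760 - 20625/(-20080)) + 124² = ((9272*(-13317))*(1/2760) - 20625*(-1/20080)) + 15376 = (-123475224*1/2760 + 4125/4016) + 15376 = (-223687/5 + 4125/4016) + 15376 = -898306367/20080 + 15376 = -589556287/20080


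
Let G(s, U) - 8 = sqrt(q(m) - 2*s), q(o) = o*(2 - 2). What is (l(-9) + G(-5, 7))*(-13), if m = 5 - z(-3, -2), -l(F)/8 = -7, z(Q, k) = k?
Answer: -832 - 13*sqrt(10) ≈ -873.11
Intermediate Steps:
l(F) = 56 (l(F) = -8*(-7) = 56)
m = 7 (m = 5 - 1*(-2) = 5 + 2 = 7)
q(o) = 0 (q(o) = o*0 = 0)
G(s, U) = 8 + sqrt(2)*sqrt(-s) (G(s, U) = 8 + sqrt(0 - 2*s) = 8 + sqrt(-2*s) = 8 + sqrt(2)*sqrt(-s))
(l(-9) + G(-5, 7))*(-13) = (56 + (8 + sqrt(2)*sqrt(-1*(-5))))*(-13) = (56 + (8 + sqrt(2)*sqrt(5)))*(-13) = (56 + (8 + sqrt(10)))*(-13) = (64 + sqrt(10))*(-13) = -832 - 13*sqrt(10)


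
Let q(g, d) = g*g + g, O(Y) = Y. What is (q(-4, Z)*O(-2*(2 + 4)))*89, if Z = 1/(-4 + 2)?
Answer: -12816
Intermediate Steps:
Z = -½ (Z = 1/(-2) = -½ ≈ -0.50000)
q(g, d) = g + g² (q(g, d) = g² + g = g + g²)
(q(-4, Z)*O(-2*(2 + 4)))*89 = ((-4*(1 - 4))*(-2*(2 + 4)))*89 = ((-4*(-3))*(-2*6))*89 = (12*(-12))*89 = -144*89 = -12816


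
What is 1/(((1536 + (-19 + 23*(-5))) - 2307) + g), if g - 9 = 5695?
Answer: 1/4799 ≈ 0.00020838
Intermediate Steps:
g = 5704 (g = 9 + 5695 = 5704)
1/(((1536 + (-19 + 23*(-5))) - 2307) + g) = 1/(((1536 + (-19 + 23*(-5))) - 2307) + 5704) = 1/(((1536 + (-19 - 115)) - 2307) + 5704) = 1/(((1536 - 134) - 2307) + 5704) = 1/((1402 - 2307) + 5704) = 1/(-905 + 5704) = 1/4799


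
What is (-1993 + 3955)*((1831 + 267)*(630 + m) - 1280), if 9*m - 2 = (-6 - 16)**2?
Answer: 2813021424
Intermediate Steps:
m = 54 (m = 2/9 + (-6 - 16)**2/9 = 2/9 + (1/9)*(-22)**2 = 2/9 + (1/9)*484 = 2/9 + 484/9 = 54)
(-1993 + 3955)*((1831 + 267)*(630 + m) - 1280) = (-1993 + 3955)*((1831 + 267)*(630 + 54) - 1280) = 1962*(2098*684 - 1280) = 1962*(1435032 - 1280) = 1962*1433752 = 2813021424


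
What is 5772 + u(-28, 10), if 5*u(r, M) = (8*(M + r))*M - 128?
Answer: 27292/5 ≈ 5458.4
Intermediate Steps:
u(r, M) = -128/5 + M*(8*M + 8*r)/5 (u(r, M) = ((8*(M + r))*M - 128)/5 = ((8*M + 8*r)*M - 128)/5 = (M*(8*M + 8*r) - 128)/5 = (-128 + M*(8*M + 8*r))/5 = -128/5 + M*(8*M + 8*r)/5)
5772 + u(-28, 10) = 5772 + (-128/5 + (8/5)*10**2 + (8/5)*10*(-28)) = 5772 + (-128/5 + (8/5)*100 - 448) = 5772 + (-128/5 + 160 - 448) = 5772 - 1568/5 = 27292/5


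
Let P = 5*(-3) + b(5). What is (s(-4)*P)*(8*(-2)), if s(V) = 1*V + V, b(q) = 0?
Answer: -1920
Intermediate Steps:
P = -15 (P = 5*(-3) + 0 = -15 + 0 = -15)
s(V) = 2*V (s(V) = V + V = 2*V)
(s(-4)*P)*(8*(-2)) = ((2*(-4))*(-15))*(8*(-2)) = -8*(-15)*(-16) = 120*(-16) = -1920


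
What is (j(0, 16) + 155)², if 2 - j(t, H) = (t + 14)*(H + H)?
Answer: 84681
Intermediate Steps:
j(t, H) = 2 - 2*H*(14 + t) (j(t, H) = 2 - (t + 14)*(H + H) = 2 - (14 + t)*2*H = 2 - 2*H*(14 + t))
(j(0, 16) + 155)² = ((2 - 28*16 - 2*16*0) + 155)² = ((2 - 448 + 0) + 155)² = (-446 + 155)² = (-291)² = 84681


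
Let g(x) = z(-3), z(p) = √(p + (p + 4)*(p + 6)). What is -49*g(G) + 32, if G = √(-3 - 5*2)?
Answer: 32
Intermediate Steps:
G = I*√13 (G = √(-3 - 10) = √(-13) = I*√13 ≈ 3.6056*I)
z(p) = √(p + (4 + p)*(6 + p))
g(x) = 0 (g(x) = √(24 + (-3)² + 11*(-3)) = √(24 + 9 - 33) = √0 = 0)
-49*g(G) + 32 = -49*0 + 32 = 0 + 32 = 32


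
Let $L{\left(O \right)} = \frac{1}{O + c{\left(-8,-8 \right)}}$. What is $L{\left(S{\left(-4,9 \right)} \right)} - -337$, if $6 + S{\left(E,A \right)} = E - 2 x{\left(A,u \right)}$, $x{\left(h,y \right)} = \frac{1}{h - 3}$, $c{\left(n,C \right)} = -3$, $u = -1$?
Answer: $\frac{13477}{40} \approx 336.92$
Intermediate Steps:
$x{\left(h,y \right)} = \frac{1}{-3 + h}$
$S{\left(E,A \right)} = -6 + E - \frac{2}{-3 + A}$ ($S{\left(E,A \right)} = -6 + \left(E - \frac{2}{-3 + A}\right) = -6 + E - \frac{2}{-3 + A}$)
$L{\left(O \right)} = \frac{1}{-3 + O}$ ($L{\left(O \right)} = \frac{1}{O - 3} = \frac{1}{-3 + O}$)
$L{\left(S{\left(-4,9 \right)} \right)} - -337 = \frac{1}{-3 + \frac{-2 + \left(-6 - 4\right) \left(-3 + 9\right)}{-3 + 9}} - -337 = \frac{1}{-3 + \frac{-2 - 60}{6}} + 337 = \frac{1}{-3 + \frac{1}{6} \left(-62\right)} + 337 = \frac{1}{-3 - \frac{31}{3}} + 337 = \frac{1}{- \frac{40}{3}} + 337 = - \frac{3}{40} + 337 = \frac{13477}{40}$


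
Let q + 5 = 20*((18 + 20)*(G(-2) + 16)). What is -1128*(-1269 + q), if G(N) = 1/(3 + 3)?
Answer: -12422288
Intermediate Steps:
G(N) = 1/6
q = 36845/3 (q = -5 + 20*((18 + 20)*(1/6 + 16)) = -5 + 20*(38*(97/6)) = -5 + 20*(1843/3) = -5 + 36860/3 = 36845/3 ≈ 12282.)
-1128*(-1269 + q) = -1128*(-1269 + 36845/3) = -1128*33038/3 = -12422288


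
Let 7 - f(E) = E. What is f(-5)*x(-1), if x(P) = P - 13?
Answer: -168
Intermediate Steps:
f(E) = 7 - E
x(P) = -13 + P
f(-5)*x(-1) = (7 - 1*(-5))*(-13 - 1) = (7 + 5)*(-14) = 12*(-14) = -168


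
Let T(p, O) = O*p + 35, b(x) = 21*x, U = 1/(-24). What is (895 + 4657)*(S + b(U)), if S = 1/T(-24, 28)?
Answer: -3100098/637 ≈ -4866.7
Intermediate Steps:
U = -1/24 ≈ -0.041667
T(p, O) = 35 + O*p
S = -1/637 (S = 1/(35 + 28*(-24)) = 1/(35 - 672) = 1/(-637) = -1/637 ≈ -0.0015699)
(895 + 4657)*(S + b(U)) = (895 + 4657)*(-1/637 + 21*(-1/24)) = 5552*(-1/637 - 7/8) = 5552*(-4467/5096) = -3100098/637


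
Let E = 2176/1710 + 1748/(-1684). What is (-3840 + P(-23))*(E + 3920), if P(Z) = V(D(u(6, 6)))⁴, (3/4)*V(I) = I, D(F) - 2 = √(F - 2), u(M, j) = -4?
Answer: -472145452285696/29156355 - 5779898421248*I*√6/29156355 ≈ -1.6194e+7 - 4.8558e+5*I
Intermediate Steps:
D(F) = 2 + √(-2 + F) (D(F) = 2 + √(F - 2) = 2 + √(-2 + F))
E = 84413/359955 (E = 2176*(1/1710) + 1748*(-1/1684) = 1088/855 - 437/421 = 84413/359955 ≈ 0.23451)
V(I) = 4*I/3
P(Z) = (8/3 + 4*I*√6/3)⁴ (P(Z) = (4*(2 + √(-2 - 4))/3)⁴ = (4*(2 + √(-6))/3)⁴ = (4*(2 + I*√6)/3)⁴ = (8/3 + 4*I*√6/3)⁴)
(-3840 + P(-23))*(E + 3920) = (-3840 + 256*(2 + I*√6)⁴/81)*(84413/359955 + 3920) = (-3840 + 256*(2 + I*√6)⁴/81)*(1411108013/359955) = -361243651328/23997 + 361243651328*(2 + I*√6)⁴/29156355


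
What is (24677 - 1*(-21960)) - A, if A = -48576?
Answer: 95213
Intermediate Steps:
(24677 - 1*(-21960)) - A = (24677 - 1*(-21960)) - 1*(-48576) = (24677 + 21960) + 48576 = 46637 + 48576 = 95213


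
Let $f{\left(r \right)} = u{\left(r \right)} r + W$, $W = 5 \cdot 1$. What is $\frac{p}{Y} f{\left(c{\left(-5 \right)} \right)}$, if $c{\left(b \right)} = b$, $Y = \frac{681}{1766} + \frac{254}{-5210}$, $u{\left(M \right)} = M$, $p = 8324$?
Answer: $\frac{1148819379600}{1549723} \approx 7.4131 \cdot 10^{5}$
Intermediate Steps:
$Y = \frac{1549723}{4600430}$ ($Y = 681 \cdot \frac{1}{1766} + 254 \left(- \frac{1}{5210}\right) = \frac{681}{1766} - \frac{127}{2605} = \frac{1549723}{4600430} \approx 0.33686$)
$W = 5$
$f{\left(r \right)} = 5 + r^{2}$ ($f{\left(r \right)} = r r + 5 = r^{2} + 5 = 5 + r^{2}$)
$\frac{p}{Y} f{\left(c{\left(-5 \right)} \right)} = \frac{8324}{\frac{1549723}{4600430}} \left(5 + \left(-5\right)^{2}\right) = 8324 \cdot \frac{4600430}{1549723} \left(5 + 25\right) = \frac{38293979320}{1549723} \cdot 30 = \frac{1148819379600}{1549723}$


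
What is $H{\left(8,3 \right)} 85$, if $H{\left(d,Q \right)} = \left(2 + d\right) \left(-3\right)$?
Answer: $-2550$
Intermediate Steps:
$H{\left(d,Q \right)} = -6 - 3 d$
$H{\left(8,3 \right)} 85 = \left(-6 - 24\right) 85 = \left(-30\right) 85 = -2550$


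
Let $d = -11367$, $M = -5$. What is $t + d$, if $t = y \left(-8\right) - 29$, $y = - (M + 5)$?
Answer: $-11396$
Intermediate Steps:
$y = 0$ ($y = - (-5 + 5) = \left(-1\right) 0 = 0$)
$t = -29$ ($t = 0 \left(-8\right) - 29 = 0 - 29 = -29$)
$t + d = -29 - 11367 = -11396$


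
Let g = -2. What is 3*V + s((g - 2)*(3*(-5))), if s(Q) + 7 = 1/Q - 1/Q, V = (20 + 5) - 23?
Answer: -1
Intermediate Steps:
V = 2 (V = 25 - 23 = 2)
s(Q) = -7 (s(Q) = -7 + (1/Q - 1/Q) = -7 + 0 = -7)
3*V + s((g - 2)*(3*(-5))) = 3*2 - 7 = 6 - 7 = -1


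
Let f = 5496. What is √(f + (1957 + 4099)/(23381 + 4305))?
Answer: 2*√263308242877/13843 ≈ 74.136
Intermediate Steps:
√(f + (1957 + 4099)/(23381 + 4305)) = √(5496 + (1957 + 4099)/(23381 + 4305)) = √(5496 + 6056/27686) = √(5496 + 6056*(1/27686)) = √(5496 + 3028/13843) = √(76084156/13843) = 2*√263308242877/13843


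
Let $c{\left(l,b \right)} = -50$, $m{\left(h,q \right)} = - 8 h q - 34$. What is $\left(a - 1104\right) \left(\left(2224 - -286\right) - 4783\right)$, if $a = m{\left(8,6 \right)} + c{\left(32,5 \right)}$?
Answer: $3573156$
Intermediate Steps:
$m{\left(h,q \right)} = -34 - 8 h q$ ($m{\left(h,q \right)} = - 8 h q - 34 = -34 - 8 h q$)
$a = -468$ ($a = \left(-34 - 64 \cdot 6\right) - 50 = \left(-34 - 384\right) - 50 = -418 - 50 = -468$)
$\left(a - 1104\right) \left(\left(2224 - -286\right) - 4783\right) = \left(-468 - 1104\right) \left(\left(2224 - -286\right) - 4783\right) = - 1572 \left(\left(2224 + 286\right) - 4783\right) = - 1572 \left(2510 - 4783\right) = \left(-1572\right) \left(-2273\right) = 3573156$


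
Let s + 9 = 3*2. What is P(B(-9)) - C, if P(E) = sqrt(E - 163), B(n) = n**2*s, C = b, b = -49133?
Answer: 49133 + I*sqrt(406) ≈ 49133.0 + 20.149*I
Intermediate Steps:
C = -49133
s = -3 (s = -9 + 3*2 = -9 + 6 = -3)
B(n) = -3*n**2 (B(n) = n**2*(-3) = -3*n**2)
P(E) = sqrt(-163 + E)
P(B(-9)) - C = sqrt(-163 - 3*(-9)**2) - 1*(-49133) = sqrt(-163 - 3*81) + 49133 = sqrt(-163 - 243) + 49133 = sqrt(-406) + 49133 = I*sqrt(406) + 49133 = 49133 + I*sqrt(406)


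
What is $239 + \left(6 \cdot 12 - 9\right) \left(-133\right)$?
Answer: $-8140$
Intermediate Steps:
$239 + \left(6 \cdot 12 - 9\right) \left(-133\right) = 239 + \left(72 - 9\right) \left(-133\right) = 239 + 63 \left(-133\right) = 239 - 8379 = -8140$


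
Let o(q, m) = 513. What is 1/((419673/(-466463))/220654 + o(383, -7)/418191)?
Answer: 14347704815418394/17542003325961 ≈ 817.91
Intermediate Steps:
1/((419673/(-466463))/220654 + o(383, -7)/418191) = 1/((419673/(-466463))/220654 + 513/418191) = 1/((419673*(-1/466463))*(1/220654) + 513*(1/418191)) = 1/(-419673/466463*1/220654 + 171/139397) = 1/(-419673/102926926802 + 171/139397) = 1/(17542003325961/14347704815418394) = 14347704815418394/17542003325961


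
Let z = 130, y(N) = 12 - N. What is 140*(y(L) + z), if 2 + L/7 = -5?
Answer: 26740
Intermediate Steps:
L = -49 (L = -14 + 7*(-5) = -14 - 35 = -49)
140*(y(L) + z) = 140*((12 - 1*(-49)) + 130) = 140*((12 + 49) + 130) = 140*(61 + 130) = 140*191 = 26740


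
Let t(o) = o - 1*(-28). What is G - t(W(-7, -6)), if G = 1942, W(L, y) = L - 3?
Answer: 1924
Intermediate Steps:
W(L, y) = -3 + L
t(o) = 28 + o (t(o) = o + 28 = 28 + o)
G - t(W(-7, -6)) = 1942 - (28 + (-3 - 7)) = 1942 - (28 - 10) = 1942 - 1*18 = 1942 - 18 = 1924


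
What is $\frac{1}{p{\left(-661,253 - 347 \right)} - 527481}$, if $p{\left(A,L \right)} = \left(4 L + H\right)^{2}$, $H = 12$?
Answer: $- \frac{1}{394985} \approx -2.5317 \cdot 10^{-6}$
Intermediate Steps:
$p{\left(A,L \right)} = \left(12 + 4 L\right)^{2}$ ($p{\left(A,L \right)} = \left(4 L + 12\right)^{2} = \left(12 + 4 L\right)^{2}$)
$\frac{1}{p{\left(-661,253 - 347 \right)} - 527481} = \frac{1}{16 \left(3 + \left(253 - 347\right)\right)^{2} - 527481} = \frac{1}{16 \left(3 - 94\right)^{2} - 527481} = \frac{1}{16 \left(-91\right)^{2} - 527481} = \frac{1}{16 \cdot 8281 - 527481} = \frac{1}{132496 - 527481} = \frac{1}{-394985} = - \frac{1}{394985}$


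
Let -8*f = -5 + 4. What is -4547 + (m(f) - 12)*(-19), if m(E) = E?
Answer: -34571/8 ≈ -4321.4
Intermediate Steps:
f = ⅛ (f = -(-5 + 4)/8 = -⅛*(-1) = ⅛ ≈ 0.12500)
-4547 + (m(f) - 12)*(-19) = -4547 + (⅛ - 12)*(-19) = -4547 - 95/8*(-19) = -4547 + 1805/8 = -34571/8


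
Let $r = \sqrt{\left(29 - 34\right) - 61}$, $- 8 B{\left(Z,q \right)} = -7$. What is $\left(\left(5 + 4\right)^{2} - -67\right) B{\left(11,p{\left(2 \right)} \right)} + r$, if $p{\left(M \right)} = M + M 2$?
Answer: $\frac{259}{2} + i \sqrt{66} \approx 129.5 + 8.124 i$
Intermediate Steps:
$p{\left(M \right)} = 3 M$ ($p{\left(M \right)} = M + 2 M = 3 M$)
$B{\left(Z,q \right)} = \frac{7}{8}$ ($B{\left(Z,q \right)} = \left(- \frac{1}{8}\right) \left(-7\right) = \frac{7}{8}$)
$r = i \sqrt{66}$ ($r = \sqrt{\left(29 - 34\right) - 61} = \sqrt{-5 - 61} = \sqrt{-66} = i \sqrt{66} \approx 8.124 i$)
$\left(\left(5 + 4\right)^{2} - -67\right) B{\left(11,p{\left(2 \right)} \right)} + r = \left(\left(5 + 4\right)^{2} - -67\right) \frac{7}{8} + i \sqrt{66} = \left(9^{2} + 67\right) \frac{7}{8} + i \sqrt{66} = \left(81 + 67\right) \frac{7}{8} + i \sqrt{66} = 148 \cdot \frac{7}{8} + i \sqrt{66} = \frac{259}{2} + i \sqrt{66}$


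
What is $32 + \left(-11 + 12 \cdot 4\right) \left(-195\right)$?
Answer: $-7183$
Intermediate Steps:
$32 + \left(-11 + 12 \cdot 4\right) \left(-195\right) = 32 + \left(-11 + 48\right) \left(-195\right) = 32 + 37 \left(-195\right) = 32 - 7215 = -7183$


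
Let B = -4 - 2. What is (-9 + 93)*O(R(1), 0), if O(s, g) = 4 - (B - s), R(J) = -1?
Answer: 756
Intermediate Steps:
B = -6
O(s, g) = 10 + s (O(s, g) = 4 - (-6 - s) = 4 + (6 + s) = 10 + s)
(-9 + 93)*O(R(1), 0) = (-9 + 93)*(10 - 1) = 84*9 = 756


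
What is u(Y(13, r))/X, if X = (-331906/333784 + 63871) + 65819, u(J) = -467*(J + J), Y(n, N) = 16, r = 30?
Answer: -2494034048/21644057527 ≈ -0.11523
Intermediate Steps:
u(J) = -934*J
X = 21644057527/166892 (X = (-331906*1/333784 + 63871) + 65819 = (-165953/166892 + 63871) + 65819 = 10659392979/166892 + 65819 = 21644057527/166892 ≈ 1.2969e+5)
u(Y(13, r))/X = (-934*16)/(21644057527/166892) = -14944*166892/21644057527 = -2494034048/21644057527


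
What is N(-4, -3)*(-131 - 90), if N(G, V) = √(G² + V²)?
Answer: -1105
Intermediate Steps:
N(-4, -3)*(-131 - 90) = √((-4)² + (-3)²)*(-131 - 90) = √(16 + 9)*(-221) = √25*(-221) = 5*(-221) = -1105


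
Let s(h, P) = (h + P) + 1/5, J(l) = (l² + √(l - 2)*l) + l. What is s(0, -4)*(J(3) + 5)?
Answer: -76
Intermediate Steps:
J(l) = l + l² + l*√(-2 + l) (J(l) = (l² + √(-2 + l)*l) + l = (l² + l*√(-2 + l)) + l = l + l² + l*√(-2 + l))
s(h, P) = ⅕ + P + h (s(h, P) = (P + h) + ⅕ = ⅕ + P + h)
s(0, -4)*(J(3) + 5) = (⅕ - 4 + 0)*(3*(1 + 3 + √(-2 + 3)) + 5) = -19*(3*(1 + 3 + √1) + 5)/5 = -19*(3*(1 + 3 + 1) + 5)/5 = -19*(3*5 + 5)/5 = -19*(15 + 5)/5 = -19/5*20 = -76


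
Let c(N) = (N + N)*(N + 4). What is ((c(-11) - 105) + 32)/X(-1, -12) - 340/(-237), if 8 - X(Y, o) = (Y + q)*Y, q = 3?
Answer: 22597/2370 ≈ 9.5346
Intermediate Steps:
c(N) = 2*N*(4 + N) (c(N) = (2*N)*(4 + N) = 2*N*(4 + N))
X(Y, o) = 8 - Y*(3 + Y) (X(Y, o) = 8 - (Y + 3)*Y = 8 - (3 + Y)*Y = 8 - Y*(3 + Y))
((c(-11) - 105) + 32)/X(-1, -12) - 340/(-237) = ((2*(-11)*(4 - 11) - 105) + 32)/(8 - 1*(-1)**2 - 3*(-1)) - 340/(-237) = ((2*(-11)*(-7) - 105) + 32)/(8 - 1*1 + 3) - 340*(-1/237) = ((154 - 105) + 32)/(8 - 1 + 3) + 340/237 = (49 + 32)/10 + 340/237 = 81*(1/10) + 340/237 = 81/10 + 340/237 = 22597/2370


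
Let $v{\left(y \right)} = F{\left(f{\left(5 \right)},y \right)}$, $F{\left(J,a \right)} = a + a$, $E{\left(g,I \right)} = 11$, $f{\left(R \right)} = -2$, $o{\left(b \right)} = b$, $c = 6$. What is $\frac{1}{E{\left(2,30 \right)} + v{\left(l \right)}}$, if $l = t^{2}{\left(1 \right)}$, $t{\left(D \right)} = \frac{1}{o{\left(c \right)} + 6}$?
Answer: $\frac{72}{793} \approx 0.090794$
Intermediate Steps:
$t{\left(D \right)} = \frac{1}{12}$ ($t{\left(D \right)} = \frac{1}{6 + 6} = \frac{1}{12}$)
$F{\left(J,a \right)} = 2 a$
$l = \frac{1}{144}$ ($l = \left(\frac{1}{12}\right)^{2} = \frac{1}{144} \approx 0.0069444$)
$v{\left(y \right)} = 2 y$
$\frac{1}{E{\left(2,30 \right)} + v{\left(l \right)}} = \frac{1}{11 + 2 \cdot \frac{1}{144}} = \frac{1}{11 + \frac{1}{72}} = \frac{1}{\frac{793}{72}} = \frac{72}{793}$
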